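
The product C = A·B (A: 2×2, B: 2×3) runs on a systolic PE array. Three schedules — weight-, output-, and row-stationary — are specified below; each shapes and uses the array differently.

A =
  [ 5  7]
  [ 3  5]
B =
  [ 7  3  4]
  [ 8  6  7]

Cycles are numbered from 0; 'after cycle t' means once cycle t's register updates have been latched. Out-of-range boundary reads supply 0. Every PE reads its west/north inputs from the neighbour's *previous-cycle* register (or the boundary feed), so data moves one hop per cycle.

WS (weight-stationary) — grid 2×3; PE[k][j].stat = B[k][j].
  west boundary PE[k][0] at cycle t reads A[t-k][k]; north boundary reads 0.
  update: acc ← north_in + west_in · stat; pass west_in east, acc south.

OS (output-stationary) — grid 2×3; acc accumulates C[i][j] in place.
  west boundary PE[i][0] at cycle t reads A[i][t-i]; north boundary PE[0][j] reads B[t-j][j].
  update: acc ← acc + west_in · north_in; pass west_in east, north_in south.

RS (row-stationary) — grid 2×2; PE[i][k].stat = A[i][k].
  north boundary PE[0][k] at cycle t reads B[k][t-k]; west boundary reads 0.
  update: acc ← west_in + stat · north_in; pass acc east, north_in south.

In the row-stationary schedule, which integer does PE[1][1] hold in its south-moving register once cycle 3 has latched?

RS 2×2: PE[1][1] cycle-by-cycle (with neighbour feeds):
  t=0 PE[0][1]: acc=0 h=0 v=0
  t=0 PE[1][0]: acc=0 h=0 v=0
  t=0 PE[1][1]: acc=0 h=0 v=0
  t=1 PE[0][1]: acc=91 h=91 v=8
  t=1 PE[1][0]: acc=21 h=21 v=7
  t=1 PE[1][1]: acc=0 h=0 v=0
  t=2 PE[0][1]: acc=57 h=57 v=6
  t=2 PE[1][0]: acc=9 h=9 v=3
  t=2 PE[1][1]: acc=61 h=61 v=8
  t=3 PE[0][1]: acc=69 h=69 v=7
  t=3 PE[1][0]: acc=12 h=12 v=4
  t=3 PE[1][1]: acc=39 h=39 v=6

register = 6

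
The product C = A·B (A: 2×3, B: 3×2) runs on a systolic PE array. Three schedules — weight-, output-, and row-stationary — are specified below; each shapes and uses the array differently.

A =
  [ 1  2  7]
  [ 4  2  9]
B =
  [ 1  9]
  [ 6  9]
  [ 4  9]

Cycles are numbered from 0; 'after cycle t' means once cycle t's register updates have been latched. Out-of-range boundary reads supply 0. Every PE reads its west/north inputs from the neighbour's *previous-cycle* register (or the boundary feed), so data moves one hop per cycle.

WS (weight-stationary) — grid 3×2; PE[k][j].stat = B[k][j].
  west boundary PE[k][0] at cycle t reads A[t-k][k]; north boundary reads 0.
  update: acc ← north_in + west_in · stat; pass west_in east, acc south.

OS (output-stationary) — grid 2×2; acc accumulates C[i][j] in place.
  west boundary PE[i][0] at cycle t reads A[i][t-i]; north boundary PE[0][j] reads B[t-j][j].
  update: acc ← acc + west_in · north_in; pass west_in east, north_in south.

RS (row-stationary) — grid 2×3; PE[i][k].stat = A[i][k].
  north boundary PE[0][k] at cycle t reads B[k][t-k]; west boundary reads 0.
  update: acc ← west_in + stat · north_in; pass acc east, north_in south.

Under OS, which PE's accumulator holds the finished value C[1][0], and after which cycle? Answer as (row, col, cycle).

(row, col, cycle) = (1, 0, 3)

OS — PE[1][0] is where C[1][0] collects:
  0: (1,0).acc=0  regs=<0,0>
  1: (1,0).acc=4  regs=<4,1>
  2: (1,0).acc=16  regs=<2,6>
  3: (1,0).acc=52  regs=<9,4>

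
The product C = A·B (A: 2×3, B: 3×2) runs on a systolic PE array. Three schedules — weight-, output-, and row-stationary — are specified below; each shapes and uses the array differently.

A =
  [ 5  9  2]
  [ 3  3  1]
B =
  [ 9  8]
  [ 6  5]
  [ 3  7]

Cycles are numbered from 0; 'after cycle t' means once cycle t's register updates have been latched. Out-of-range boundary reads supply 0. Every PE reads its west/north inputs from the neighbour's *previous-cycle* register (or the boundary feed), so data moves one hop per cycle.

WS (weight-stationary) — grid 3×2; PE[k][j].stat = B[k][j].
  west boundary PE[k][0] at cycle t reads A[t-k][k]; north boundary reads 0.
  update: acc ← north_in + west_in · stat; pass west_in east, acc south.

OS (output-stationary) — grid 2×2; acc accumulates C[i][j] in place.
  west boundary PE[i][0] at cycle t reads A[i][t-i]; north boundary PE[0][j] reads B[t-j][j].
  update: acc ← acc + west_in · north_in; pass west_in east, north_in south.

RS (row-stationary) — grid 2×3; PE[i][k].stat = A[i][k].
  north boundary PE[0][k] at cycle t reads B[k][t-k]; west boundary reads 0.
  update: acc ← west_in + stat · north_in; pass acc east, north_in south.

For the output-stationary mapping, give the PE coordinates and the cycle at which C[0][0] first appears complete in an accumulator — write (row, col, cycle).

OS — PE[0][0] is where C[0][0] collects:
  [0] (0,0) acc=45 (h:5 v:9)
  [1] (0,0) acc=99 (h:9 v:6)
  [2] (0,0) acc=105 (h:2 v:3)

(row, col, cycle) = (0, 0, 2)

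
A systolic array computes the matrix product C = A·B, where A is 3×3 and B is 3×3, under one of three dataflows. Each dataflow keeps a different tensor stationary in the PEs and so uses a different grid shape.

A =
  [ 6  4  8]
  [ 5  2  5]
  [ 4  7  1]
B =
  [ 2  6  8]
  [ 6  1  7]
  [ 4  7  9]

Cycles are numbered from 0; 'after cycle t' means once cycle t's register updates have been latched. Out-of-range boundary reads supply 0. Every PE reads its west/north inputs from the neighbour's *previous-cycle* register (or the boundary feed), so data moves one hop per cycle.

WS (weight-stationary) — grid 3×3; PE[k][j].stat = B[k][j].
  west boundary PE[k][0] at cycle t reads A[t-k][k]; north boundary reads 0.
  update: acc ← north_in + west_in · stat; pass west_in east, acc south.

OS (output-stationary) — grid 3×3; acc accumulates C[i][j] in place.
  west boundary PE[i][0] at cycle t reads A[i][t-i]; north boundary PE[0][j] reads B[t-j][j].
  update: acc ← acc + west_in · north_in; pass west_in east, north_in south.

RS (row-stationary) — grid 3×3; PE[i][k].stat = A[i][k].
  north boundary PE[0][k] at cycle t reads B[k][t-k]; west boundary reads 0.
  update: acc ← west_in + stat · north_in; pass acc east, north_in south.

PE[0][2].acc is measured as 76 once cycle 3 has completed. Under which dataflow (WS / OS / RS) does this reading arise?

dataflow = OS

Under WS (3×3), PE[0][2]:
  t=0 PE[0][2]: acc=0 h=0 v=0
  t=1 PE[0][2]: acc=0 h=0 v=0
  t=2 PE[0][2]: acc=48 h=6 v=48
  t=3 PE[0][2]: acc=40 h=5 v=40
Under OS (3×3), PE[0][2]:
  t=0 PE[0][2]: acc=0 h=0 v=0
  t=1 PE[0][2]: acc=0 h=0 v=0
  t=2 PE[0][2]: acc=48 h=6 v=8
  t=3 PE[0][2]: acc=76 h=4 v=7
Under RS (3×3), PE[0][2]:
  t=0 PE[0][2]: acc=0 h=0 v=0
  t=1 PE[0][2]: acc=0 h=0 v=0
  t=2 PE[0][2]: acc=68 h=68 v=4
  t=3 PE[0][2]: acc=96 h=96 v=7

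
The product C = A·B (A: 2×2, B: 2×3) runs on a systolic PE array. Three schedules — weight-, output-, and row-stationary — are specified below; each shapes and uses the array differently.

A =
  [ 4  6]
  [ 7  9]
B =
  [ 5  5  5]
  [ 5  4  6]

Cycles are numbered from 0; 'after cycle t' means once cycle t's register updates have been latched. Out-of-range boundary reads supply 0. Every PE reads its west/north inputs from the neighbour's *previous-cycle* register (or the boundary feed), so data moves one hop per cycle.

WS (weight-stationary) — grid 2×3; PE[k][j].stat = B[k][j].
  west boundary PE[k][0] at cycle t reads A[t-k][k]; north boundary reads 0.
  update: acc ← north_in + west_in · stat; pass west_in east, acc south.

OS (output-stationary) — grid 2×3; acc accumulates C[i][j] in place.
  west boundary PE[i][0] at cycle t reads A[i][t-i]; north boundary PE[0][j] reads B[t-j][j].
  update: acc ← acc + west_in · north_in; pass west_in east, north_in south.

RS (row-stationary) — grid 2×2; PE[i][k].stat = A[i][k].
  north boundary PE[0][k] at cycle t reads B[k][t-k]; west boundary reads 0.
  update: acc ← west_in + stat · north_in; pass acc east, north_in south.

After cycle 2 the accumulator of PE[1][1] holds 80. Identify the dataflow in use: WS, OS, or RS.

Under WS (2×3), PE[1][1]:
  0: (1,1).acc=0  regs=<0,0>
  1: (1,1).acc=0  regs=<0,0>
  2: (1,1).acc=44  regs=<6,44>
Under OS (2×3), PE[1][1]:
  0: (1,1).acc=0  regs=<0,0>
  1: (1,1).acc=0  regs=<0,0>
  2: (1,1).acc=35  regs=<7,5>
Under RS (2×2), PE[1][1]:
  0: (1,1).acc=0  regs=<0,0>
  1: (1,1).acc=0  regs=<0,0>
  2: (1,1).acc=80  regs=<80,5>

dataflow = RS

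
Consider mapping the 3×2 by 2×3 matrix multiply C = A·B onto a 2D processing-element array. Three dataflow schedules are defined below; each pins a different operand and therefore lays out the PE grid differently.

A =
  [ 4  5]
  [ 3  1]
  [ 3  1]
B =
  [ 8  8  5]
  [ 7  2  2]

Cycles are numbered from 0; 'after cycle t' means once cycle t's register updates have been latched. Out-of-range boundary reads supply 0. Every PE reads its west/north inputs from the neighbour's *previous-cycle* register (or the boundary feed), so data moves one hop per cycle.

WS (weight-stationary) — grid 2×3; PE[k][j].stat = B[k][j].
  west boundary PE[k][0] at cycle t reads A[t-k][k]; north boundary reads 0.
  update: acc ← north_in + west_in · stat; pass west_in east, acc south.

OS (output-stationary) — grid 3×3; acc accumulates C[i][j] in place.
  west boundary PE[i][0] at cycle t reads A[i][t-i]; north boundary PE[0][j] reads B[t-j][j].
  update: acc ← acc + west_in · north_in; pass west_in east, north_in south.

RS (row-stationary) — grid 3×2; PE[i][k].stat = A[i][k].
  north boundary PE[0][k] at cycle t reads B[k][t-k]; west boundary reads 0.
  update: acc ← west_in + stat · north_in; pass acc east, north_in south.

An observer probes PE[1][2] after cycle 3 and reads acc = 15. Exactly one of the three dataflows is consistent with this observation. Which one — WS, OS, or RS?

WS [2×3] PE[1][2] across cycles:
  step 0 · PE1,2: acc=0; fwd→0 fwd↓0
  step 1 · PE1,2: acc=0; fwd→0 fwd↓0
  step 2 · PE1,2: acc=0; fwd→0 fwd↓0
  step 3 · PE1,2: acc=30; fwd→5 fwd↓30
OS [3×3] PE[1][2] across cycles:
  step 0 · PE1,2: acc=0; fwd→0 fwd↓0
  step 1 · PE1,2: acc=0; fwd→0 fwd↓0
  step 2 · PE1,2: acc=0; fwd→0 fwd↓0
  step 3 · PE1,2: acc=15; fwd→3 fwd↓5
RS (3×2): PE[1][2] does not exist.

dataflow = OS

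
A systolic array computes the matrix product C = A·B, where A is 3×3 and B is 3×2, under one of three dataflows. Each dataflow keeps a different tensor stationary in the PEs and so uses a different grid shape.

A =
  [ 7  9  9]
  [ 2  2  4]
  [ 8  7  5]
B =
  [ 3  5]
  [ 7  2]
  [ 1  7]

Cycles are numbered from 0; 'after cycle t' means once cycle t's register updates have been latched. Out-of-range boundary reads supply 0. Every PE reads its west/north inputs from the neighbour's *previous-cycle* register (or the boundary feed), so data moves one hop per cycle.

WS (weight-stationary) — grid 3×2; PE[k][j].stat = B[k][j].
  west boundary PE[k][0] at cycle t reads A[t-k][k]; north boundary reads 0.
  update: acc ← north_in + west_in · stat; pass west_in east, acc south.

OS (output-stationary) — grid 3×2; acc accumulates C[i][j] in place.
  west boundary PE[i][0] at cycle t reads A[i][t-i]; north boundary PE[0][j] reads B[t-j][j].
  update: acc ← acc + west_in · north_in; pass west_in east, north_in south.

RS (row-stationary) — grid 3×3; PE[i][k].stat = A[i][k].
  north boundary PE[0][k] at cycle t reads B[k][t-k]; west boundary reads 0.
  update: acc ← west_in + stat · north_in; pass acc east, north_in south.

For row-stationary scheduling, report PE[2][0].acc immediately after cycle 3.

PE[2][0].acc = 40

RS 3×3: PE[2][0] cycle-by-cycle (with neighbour feeds):
  t=0 PE[1][0]: acc=0 h=0 v=0
  t=0 PE[2][0]: acc=0 h=0 v=0
  t=1 PE[1][0]: acc=6 h=6 v=3
  t=1 PE[2][0]: acc=0 h=0 v=0
  t=2 PE[1][0]: acc=10 h=10 v=5
  t=2 PE[2][0]: acc=24 h=24 v=3
  t=3 PE[1][0]: acc=0 h=0 v=0
  t=3 PE[2][0]: acc=40 h=40 v=5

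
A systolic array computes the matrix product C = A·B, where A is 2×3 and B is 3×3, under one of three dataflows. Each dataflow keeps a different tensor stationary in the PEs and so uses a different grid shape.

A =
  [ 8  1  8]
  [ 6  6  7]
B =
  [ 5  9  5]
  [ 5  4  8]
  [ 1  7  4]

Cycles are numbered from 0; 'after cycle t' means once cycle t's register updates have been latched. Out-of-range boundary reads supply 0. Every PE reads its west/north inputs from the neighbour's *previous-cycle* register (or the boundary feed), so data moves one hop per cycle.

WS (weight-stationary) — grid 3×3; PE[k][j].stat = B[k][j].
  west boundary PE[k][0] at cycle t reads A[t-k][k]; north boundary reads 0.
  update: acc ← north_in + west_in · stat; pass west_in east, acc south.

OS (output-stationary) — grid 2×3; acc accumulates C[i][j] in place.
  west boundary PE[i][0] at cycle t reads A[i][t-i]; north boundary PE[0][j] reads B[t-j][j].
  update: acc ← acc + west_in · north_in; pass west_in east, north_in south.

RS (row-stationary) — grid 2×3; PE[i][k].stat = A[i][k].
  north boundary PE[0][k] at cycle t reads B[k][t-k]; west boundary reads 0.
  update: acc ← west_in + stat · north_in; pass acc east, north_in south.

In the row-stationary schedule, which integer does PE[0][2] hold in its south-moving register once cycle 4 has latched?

RS 2×3: PE[0][2] cycle-by-cycle (with neighbour feeds):
  cycle 0: PE[0][1] → acc 0, east 0, south 0
  cycle 0: PE[0][2] → acc 0, east 0, south 0
  cycle 1: PE[0][1] → acc 45, east 45, south 5
  cycle 1: PE[0][2] → acc 0, east 0, south 0
  cycle 2: PE[0][1] → acc 76, east 76, south 4
  cycle 2: PE[0][2] → acc 53, east 53, south 1
  cycle 3: PE[0][1] → acc 48, east 48, south 8
  cycle 3: PE[0][2] → acc 132, east 132, south 7
  cycle 4: PE[0][1] → acc 0, east 0, south 0
  cycle 4: PE[0][2] → acc 80, east 80, south 4

register = 4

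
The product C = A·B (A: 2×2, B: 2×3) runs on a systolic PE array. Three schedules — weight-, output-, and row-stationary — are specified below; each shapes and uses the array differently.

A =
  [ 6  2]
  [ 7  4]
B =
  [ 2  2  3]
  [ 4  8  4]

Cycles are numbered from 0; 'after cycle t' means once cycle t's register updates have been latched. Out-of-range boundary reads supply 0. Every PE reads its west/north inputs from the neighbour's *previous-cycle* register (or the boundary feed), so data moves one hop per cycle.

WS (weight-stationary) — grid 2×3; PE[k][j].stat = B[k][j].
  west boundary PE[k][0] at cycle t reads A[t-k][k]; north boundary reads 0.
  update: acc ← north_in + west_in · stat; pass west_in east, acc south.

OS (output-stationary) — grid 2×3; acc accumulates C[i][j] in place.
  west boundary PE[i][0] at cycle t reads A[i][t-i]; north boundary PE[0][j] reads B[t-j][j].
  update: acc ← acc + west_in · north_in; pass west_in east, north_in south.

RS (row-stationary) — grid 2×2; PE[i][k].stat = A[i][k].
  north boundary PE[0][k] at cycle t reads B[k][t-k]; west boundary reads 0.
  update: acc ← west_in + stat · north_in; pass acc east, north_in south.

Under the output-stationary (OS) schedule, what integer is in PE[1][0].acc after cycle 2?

PE[1][0].acc = 30

Tracing OS — 2×3 array, target PE[1][0]:
  [0] (0,0) acc=12 (h:6 v:2)
  [0] (1,0) acc=0 (h:0 v:0)
  [1] (0,0) acc=20 (h:2 v:4)
  [1] (1,0) acc=14 (h:7 v:2)
  [2] (0,0) acc=20 (h:0 v:0)
  [2] (1,0) acc=30 (h:4 v:4)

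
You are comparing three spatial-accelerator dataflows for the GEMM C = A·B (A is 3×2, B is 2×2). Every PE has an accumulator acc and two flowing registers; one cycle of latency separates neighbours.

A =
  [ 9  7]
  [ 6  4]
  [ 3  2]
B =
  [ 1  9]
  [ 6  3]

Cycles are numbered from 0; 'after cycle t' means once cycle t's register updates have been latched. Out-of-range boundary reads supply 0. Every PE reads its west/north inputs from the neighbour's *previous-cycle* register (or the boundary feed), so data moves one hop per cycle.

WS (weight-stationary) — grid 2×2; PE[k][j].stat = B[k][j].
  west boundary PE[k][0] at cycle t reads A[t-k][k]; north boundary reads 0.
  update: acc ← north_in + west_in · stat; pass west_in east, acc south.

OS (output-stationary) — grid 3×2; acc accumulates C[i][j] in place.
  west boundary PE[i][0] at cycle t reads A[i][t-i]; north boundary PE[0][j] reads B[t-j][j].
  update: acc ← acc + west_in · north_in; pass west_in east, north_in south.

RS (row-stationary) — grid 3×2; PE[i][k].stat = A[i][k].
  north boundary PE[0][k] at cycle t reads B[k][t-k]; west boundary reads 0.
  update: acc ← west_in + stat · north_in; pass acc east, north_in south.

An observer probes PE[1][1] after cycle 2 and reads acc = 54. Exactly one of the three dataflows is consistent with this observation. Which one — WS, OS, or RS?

dataflow = OS

— WS: 2×2; PE[1][1] trace:
  0: (1,1).acc=0  regs=<0,0>
  1: (1,1).acc=0  regs=<0,0>
  2: (1,1).acc=102  regs=<7,102>
— OS: 3×2; PE[1][1] trace:
  0: (1,1).acc=0  regs=<0,0>
  1: (1,1).acc=0  regs=<0,0>
  2: (1,1).acc=54  regs=<6,9>
— RS: 3×2; PE[1][1] trace:
  0: (1,1).acc=0  regs=<0,0>
  1: (1,1).acc=0  regs=<0,0>
  2: (1,1).acc=30  regs=<30,6>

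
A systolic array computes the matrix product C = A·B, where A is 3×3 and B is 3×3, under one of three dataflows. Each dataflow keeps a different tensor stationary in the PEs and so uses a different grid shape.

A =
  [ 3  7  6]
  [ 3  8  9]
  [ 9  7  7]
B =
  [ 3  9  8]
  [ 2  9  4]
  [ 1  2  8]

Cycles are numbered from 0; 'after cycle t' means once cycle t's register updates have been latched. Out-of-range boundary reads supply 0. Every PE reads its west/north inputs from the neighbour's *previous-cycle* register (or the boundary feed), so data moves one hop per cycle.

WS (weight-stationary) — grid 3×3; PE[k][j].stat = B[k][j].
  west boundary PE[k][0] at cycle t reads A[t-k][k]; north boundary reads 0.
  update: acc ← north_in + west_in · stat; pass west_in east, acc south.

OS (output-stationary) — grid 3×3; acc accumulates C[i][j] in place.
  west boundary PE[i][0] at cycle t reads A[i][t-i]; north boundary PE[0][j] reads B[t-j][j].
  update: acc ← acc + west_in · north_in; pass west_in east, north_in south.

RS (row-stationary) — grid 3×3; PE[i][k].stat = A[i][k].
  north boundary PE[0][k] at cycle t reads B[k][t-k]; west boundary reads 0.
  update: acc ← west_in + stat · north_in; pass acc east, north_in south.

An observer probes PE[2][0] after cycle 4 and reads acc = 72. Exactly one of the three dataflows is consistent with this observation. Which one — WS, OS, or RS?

— WS: 3×3; PE[2][0] trace:
  @0  [2,0]  acc 0  |  →0  ↓0
  @1  [2,0]  acc 0  |  →0  ↓0
  @2  [2,0]  acc 29  |  →6  ↓29
  @3  [2,0]  acc 34  |  →9  ↓34
  @4  [2,0]  acc 48  |  →7  ↓48
— OS: 3×3; PE[2][0] trace:
  @0  [2,0]  acc 0  |  →0  ↓0
  @1  [2,0]  acc 0  |  →0  ↓0
  @2  [2,0]  acc 27  |  →9  ↓3
  @3  [2,0]  acc 41  |  →7  ↓2
  @4  [2,0]  acc 48  |  →7  ↓1
— RS: 3×3; PE[2][0] trace:
  @0  [2,0]  acc 0  |  →0  ↓0
  @1  [2,0]  acc 0  |  →0  ↓0
  @2  [2,0]  acc 27  |  →27  ↓3
  @3  [2,0]  acc 81  |  →81  ↓9
  @4  [2,0]  acc 72  |  →72  ↓8

dataflow = RS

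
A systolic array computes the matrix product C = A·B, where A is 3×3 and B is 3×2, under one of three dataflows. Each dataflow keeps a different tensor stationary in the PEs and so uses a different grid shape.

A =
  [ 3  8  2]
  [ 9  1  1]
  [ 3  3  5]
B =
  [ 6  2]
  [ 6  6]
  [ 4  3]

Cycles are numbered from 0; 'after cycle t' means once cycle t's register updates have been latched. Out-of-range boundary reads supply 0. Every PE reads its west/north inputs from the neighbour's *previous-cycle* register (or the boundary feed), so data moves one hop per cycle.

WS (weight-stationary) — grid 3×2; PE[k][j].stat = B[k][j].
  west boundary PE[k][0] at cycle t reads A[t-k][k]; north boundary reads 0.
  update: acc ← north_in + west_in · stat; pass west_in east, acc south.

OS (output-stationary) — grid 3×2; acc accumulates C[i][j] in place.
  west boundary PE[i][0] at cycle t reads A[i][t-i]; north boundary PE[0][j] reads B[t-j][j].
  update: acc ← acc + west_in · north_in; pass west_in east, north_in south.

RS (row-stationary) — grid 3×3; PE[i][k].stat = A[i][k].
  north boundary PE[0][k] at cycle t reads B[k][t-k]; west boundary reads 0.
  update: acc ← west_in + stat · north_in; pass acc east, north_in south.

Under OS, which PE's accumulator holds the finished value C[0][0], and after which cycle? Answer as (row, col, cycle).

(row, col, cycle) = (0, 0, 2)

Under OS, C[0][0] lands at PE[0][0]:
  0: (0,0).acc=18  regs=<3,6>
  1: (0,0).acc=66  regs=<8,6>
  2: (0,0).acc=74  regs=<2,4>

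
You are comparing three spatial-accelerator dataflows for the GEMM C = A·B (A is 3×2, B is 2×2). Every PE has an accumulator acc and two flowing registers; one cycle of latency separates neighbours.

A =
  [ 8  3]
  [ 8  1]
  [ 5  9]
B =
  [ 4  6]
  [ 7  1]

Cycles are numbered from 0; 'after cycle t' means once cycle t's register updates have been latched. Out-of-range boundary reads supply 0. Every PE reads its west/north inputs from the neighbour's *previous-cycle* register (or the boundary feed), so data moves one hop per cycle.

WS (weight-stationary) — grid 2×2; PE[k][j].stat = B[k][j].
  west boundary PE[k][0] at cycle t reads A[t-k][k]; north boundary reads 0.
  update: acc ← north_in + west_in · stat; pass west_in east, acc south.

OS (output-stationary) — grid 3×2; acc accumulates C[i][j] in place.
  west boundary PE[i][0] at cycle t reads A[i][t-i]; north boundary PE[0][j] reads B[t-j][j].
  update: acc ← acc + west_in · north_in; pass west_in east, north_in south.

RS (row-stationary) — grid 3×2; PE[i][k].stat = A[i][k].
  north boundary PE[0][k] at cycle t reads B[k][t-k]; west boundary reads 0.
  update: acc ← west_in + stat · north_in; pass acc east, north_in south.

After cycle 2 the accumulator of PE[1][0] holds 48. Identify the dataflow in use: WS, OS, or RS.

Under WS (2×2), PE[1][0]:
  t=0 PE[1][0]: acc=0 h=0 v=0
  t=1 PE[1][0]: acc=53 h=3 v=53
  t=2 PE[1][0]: acc=39 h=1 v=39
Under OS (3×2), PE[1][0]:
  t=0 PE[1][0]: acc=0 h=0 v=0
  t=1 PE[1][0]: acc=32 h=8 v=4
  t=2 PE[1][0]: acc=39 h=1 v=7
Under RS (3×2), PE[1][0]:
  t=0 PE[1][0]: acc=0 h=0 v=0
  t=1 PE[1][0]: acc=32 h=32 v=4
  t=2 PE[1][0]: acc=48 h=48 v=6

dataflow = RS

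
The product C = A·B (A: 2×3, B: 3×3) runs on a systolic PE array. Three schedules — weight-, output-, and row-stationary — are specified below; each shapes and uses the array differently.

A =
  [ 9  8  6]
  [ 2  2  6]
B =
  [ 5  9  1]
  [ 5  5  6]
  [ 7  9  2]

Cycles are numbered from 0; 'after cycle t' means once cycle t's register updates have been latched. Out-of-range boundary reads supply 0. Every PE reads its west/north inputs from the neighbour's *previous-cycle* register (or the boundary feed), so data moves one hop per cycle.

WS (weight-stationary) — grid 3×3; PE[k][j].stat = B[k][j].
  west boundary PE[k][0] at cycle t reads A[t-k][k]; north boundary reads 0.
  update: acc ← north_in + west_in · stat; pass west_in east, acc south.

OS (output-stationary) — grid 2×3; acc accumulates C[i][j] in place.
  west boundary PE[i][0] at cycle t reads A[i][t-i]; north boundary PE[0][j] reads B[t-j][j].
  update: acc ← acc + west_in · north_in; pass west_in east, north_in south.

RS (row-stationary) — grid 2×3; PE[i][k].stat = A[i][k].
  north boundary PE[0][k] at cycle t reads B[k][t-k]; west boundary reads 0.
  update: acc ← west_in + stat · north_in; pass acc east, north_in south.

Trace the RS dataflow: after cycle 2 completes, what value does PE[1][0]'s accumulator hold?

RS on a 2×3 grid — tracing PE[1][0] and its feeders:
  @0  [0,0]  acc 45  |  →45  ↓5
  @0  [1,0]  acc 0  |  →0  ↓0
  @1  [0,0]  acc 81  |  →81  ↓9
  @1  [1,0]  acc 10  |  →10  ↓5
  @2  [0,0]  acc 9  |  →9  ↓1
  @2  [1,0]  acc 18  |  →18  ↓9

PE[1][0].acc = 18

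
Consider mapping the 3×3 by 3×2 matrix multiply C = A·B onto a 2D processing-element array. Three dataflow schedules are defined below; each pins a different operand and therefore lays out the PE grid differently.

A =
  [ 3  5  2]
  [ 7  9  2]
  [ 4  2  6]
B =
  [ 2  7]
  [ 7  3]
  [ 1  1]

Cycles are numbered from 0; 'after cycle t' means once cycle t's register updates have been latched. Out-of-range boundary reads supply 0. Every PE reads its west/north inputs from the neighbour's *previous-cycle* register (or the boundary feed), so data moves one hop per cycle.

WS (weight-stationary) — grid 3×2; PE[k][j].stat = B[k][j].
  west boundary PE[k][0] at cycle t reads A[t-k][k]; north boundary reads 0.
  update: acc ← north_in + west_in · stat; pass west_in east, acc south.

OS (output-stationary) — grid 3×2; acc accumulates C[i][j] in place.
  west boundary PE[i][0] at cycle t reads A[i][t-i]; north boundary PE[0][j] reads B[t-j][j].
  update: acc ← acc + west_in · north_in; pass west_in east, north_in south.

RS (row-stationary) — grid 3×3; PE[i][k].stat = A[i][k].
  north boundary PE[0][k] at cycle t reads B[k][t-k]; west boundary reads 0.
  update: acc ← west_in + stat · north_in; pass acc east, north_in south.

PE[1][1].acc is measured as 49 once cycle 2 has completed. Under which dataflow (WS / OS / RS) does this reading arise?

dataflow = OS

Under WS (3×2), PE[1][1]:
  c0 r1c1: 0 / 0 / 0
  c1 r1c1: 0 / 0 / 0
  c2 r1c1: 36 / 5 / 36
Under OS (3×2), PE[1][1]:
  c0 r1c1: 0 / 0 / 0
  c1 r1c1: 0 / 0 / 0
  c2 r1c1: 49 / 7 / 7
Under RS (3×3), PE[1][1]:
  c0 r1c1: 0 / 0 / 0
  c1 r1c1: 0 / 0 / 0
  c2 r1c1: 77 / 77 / 7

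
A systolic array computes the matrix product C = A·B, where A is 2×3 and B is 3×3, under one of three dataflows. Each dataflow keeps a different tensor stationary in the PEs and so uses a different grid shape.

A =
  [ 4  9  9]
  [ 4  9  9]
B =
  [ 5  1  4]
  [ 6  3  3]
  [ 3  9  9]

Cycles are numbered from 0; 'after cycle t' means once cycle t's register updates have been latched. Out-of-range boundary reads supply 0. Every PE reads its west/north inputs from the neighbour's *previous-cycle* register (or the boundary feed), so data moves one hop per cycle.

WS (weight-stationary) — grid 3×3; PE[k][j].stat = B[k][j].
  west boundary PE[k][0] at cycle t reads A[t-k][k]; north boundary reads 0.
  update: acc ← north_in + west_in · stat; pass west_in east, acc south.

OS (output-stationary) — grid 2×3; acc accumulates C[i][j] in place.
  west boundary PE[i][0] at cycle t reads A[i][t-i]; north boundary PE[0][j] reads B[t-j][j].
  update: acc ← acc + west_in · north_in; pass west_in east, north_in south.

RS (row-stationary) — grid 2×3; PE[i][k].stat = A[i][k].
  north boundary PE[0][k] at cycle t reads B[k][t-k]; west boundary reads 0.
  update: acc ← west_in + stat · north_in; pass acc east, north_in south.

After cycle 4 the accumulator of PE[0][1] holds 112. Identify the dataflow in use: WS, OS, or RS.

dataflow = OS

— WS: 3×3; PE[0][1] trace:
  cycle 0: PE[0][1] → acc 0, east 0, south 0
  cycle 1: PE[0][1] → acc 4, east 4, south 4
  cycle 2: PE[0][1] → acc 4, east 4, south 4
  cycle 3: PE[0][1] → acc 0, east 0, south 0
  cycle 4: PE[0][1] → acc 0, east 0, south 0
— OS: 2×3; PE[0][1] trace:
  cycle 0: PE[0][1] → acc 0, east 0, south 0
  cycle 1: PE[0][1] → acc 4, east 4, south 1
  cycle 2: PE[0][1] → acc 31, east 9, south 3
  cycle 3: PE[0][1] → acc 112, east 9, south 9
  cycle 4: PE[0][1] → acc 112, east 0, south 0
— RS: 2×3; PE[0][1] trace:
  cycle 0: PE[0][1] → acc 0, east 0, south 0
  cycle 1: PE[0][1] → acc 74, east 74, south 6
  cycle 2: PE[0][1] → acc 31, east 31, south 3
  cycle 3: PE[0][1] → acc 43, east 43, south 3
  cycle 4: PE[0][1] → acc 0, east 0, south 0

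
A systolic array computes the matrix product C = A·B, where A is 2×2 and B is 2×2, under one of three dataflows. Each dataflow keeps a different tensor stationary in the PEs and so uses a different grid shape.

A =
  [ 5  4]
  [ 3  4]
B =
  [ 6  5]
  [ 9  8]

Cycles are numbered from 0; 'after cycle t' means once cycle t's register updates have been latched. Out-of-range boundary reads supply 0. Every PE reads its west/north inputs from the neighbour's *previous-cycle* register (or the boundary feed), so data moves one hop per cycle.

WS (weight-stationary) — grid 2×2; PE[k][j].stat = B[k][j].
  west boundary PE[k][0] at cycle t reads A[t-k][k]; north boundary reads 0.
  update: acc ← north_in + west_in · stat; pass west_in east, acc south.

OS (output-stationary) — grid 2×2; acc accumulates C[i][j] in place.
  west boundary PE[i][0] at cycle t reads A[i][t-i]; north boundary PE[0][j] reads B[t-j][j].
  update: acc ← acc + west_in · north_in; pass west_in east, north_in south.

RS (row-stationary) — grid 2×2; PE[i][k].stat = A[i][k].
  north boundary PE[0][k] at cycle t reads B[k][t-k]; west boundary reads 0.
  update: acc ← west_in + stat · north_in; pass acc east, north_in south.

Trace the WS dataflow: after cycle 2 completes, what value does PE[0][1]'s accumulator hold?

WS (2×2). Following PE[0][1] plus its west/north inputs:
  [0] (0,0) acc=30 (h:5 v:30)
  [0] (0,1) acc=0 (h:0 v:0)
  [1] (0,0) acc=18 (h:3 v:18)
  [1] (0,1) acc=25 (h:5 v:25)
  [2] (0,0) acc=0 (h:0 v:0)
  [2] (0,1) acc=15 (h:3 v:15)

PE[0][1].acc = 15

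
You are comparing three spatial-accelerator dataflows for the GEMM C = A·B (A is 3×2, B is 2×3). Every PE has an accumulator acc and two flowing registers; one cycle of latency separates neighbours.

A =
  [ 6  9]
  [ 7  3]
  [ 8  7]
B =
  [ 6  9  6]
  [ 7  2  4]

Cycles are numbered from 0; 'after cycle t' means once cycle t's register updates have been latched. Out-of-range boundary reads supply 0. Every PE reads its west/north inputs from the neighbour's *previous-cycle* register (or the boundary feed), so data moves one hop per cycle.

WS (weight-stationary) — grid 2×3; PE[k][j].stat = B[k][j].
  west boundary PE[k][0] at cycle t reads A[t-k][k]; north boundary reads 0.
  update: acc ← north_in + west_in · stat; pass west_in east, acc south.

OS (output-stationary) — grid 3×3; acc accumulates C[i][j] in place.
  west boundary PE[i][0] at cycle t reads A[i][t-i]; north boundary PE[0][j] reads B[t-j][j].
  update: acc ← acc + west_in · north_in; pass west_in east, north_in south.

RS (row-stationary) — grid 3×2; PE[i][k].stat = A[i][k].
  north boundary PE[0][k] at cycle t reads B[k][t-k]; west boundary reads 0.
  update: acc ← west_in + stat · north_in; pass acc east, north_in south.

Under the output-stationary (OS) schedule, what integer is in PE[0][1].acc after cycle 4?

PE[0][1].acc = 72

OS 3×3: PE[0][1] cycle-by-cycle (with neighbour feeds):
  0: (0,0).acc=36  regs=<6,6>
  0: (0,1).acc=0  regs=<0,0>
  1: (0,0).acc=99  regs=<9,7>
  1: (0,1).acc=54  regs=<6,9>
  2: (0,0).acc=99  regs=<0,0>
  2: (0,1).acc=72  regs=<9,2>
  3: (0,0).acc=99  regs=<0,0>
  3: (0,1).acc=72  regs=<0,0>
  4: (0,0).acc=99  regs=<0,0>
  4: (0,1).acc=72  regs=<0,0>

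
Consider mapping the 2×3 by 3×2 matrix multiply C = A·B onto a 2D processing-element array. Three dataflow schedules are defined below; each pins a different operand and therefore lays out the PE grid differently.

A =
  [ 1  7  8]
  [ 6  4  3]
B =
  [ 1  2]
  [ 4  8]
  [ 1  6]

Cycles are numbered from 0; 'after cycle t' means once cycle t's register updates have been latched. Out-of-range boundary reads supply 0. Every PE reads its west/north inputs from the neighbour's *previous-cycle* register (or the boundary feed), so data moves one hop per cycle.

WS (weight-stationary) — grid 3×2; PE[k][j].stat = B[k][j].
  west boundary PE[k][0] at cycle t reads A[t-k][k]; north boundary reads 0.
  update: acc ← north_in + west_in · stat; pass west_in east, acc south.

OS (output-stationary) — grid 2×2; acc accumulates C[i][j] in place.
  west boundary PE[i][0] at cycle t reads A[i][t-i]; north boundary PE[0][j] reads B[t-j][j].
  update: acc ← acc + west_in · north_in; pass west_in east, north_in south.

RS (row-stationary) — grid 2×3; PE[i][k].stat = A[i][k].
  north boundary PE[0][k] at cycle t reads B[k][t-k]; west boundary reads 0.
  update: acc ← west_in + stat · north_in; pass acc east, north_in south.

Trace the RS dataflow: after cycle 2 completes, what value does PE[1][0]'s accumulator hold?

PE[1][0].acc = 12

RS 2×3: PE[1][0] cycle-by-cycle (with neighbour feeds):
  cycle 0: PE[0][0] → acc 1, east 1, south 1
  cycle 0: PE[1][0] → acc 0, east 0, south 0
  cycle 1: PE[0][0] → acc 2, east 2, south 2
  cycle 1: PE[1][0] → acc 6, east 6, south 1
  cycle 2: PE[0][0] → acc 0, east 0, south 0
  cycle 2: PE[1][0] → acc 12, east 12, south 2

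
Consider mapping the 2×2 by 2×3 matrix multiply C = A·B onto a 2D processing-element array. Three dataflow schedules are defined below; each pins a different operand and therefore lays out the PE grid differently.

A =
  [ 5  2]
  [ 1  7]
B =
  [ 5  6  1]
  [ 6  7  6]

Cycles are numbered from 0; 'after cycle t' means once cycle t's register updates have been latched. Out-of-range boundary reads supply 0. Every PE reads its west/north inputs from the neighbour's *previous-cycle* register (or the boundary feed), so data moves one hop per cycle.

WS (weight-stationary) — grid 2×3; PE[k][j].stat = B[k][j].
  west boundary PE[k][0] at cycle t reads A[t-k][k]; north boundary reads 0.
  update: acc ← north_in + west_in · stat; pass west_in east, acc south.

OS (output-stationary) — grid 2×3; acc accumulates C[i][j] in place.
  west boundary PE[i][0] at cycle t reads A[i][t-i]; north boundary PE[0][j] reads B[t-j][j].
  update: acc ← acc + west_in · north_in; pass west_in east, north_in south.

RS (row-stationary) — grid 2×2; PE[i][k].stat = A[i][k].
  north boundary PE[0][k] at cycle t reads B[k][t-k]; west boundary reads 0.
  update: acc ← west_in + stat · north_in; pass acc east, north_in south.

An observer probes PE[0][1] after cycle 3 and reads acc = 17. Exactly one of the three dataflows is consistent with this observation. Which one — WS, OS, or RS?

dataflow = RS

WS (2×3 grid), PE[0][1]:
  [0] (0,1) acc=0 (h:0 v:0)
  [1] (0,1) acc=30 (h:5 v:30)
  [2] (0,1) acc=6 (h:1 v:6)
  [3] (0,1) acc=0 (h:0 v:0)
OS (2×3 grid), PE[0][1]:
  [0] (0,1) acc=0 (h:0 v:0)
  [1] (0,1) acc=30 (h:5 v:6)
  [2] (0,1) acc=44 (h:2 v:7)
  [3] (0,1) acc=44 (h:0 v:0)
RS (2×2 grid), PE[0][1]:
  [0] (0,1) acc=0 (h:0 v:0)
  [1] (0,1) acc=37 (h:37 v:6)
  [2] (0,1) acc=44 (h:44 v:7)
  [3] (0,1) acc=17 (h:17 v:6)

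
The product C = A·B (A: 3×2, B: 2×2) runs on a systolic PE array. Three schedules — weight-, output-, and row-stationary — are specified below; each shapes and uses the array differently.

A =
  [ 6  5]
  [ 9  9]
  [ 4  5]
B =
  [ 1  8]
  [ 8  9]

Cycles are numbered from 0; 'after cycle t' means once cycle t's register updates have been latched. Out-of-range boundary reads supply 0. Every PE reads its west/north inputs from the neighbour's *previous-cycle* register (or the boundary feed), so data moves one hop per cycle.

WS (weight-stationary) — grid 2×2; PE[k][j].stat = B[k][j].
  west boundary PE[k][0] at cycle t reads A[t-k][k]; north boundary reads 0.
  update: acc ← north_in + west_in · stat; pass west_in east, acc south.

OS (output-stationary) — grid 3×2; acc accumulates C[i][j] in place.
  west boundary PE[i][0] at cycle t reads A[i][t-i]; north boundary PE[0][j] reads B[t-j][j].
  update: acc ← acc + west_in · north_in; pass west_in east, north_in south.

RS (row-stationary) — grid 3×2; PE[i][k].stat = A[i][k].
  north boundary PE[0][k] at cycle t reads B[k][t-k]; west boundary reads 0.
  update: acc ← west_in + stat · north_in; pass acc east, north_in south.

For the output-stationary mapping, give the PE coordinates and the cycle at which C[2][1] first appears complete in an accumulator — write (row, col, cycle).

(row, col, cycle) = (2, 1, 4)

Under OS, C[2][1] lands at PE[2][1]:
  step 0 · PE2,1: acc=0; fwd→0 fwd↓0
  step 1 · PE2,1: acc=0; fwd→0 fwd↓0
  step 2 · PE2,1: acc=0; fwd→0 fwd↓0
  step 3 · PE2,1: acc=32; fwd→4 fwd↓8
  step 4 · PE2,1: acc=77; fwd→5 fwd↓9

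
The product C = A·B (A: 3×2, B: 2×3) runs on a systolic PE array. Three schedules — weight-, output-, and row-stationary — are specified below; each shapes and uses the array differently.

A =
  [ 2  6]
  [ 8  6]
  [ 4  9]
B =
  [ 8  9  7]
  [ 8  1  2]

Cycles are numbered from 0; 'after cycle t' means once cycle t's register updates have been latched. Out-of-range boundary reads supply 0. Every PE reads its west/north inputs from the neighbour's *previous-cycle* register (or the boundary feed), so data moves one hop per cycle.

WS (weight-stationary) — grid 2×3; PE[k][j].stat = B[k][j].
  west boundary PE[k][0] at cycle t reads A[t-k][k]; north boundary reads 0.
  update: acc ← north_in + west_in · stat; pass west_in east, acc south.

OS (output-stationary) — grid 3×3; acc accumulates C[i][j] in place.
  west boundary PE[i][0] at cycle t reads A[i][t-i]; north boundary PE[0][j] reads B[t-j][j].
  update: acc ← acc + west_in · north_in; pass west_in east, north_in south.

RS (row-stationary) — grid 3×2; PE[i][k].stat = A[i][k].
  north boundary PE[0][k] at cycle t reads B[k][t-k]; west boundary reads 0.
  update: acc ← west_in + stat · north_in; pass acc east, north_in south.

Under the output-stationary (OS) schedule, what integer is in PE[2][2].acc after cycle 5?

PE[2][2].acc = 46

OS on a 3×3 grid — tracing PE[2][2] and its feeders:
  [0] (1,2) acc=0 (h:0 v:0)
  [0] (2,1) acc=0 (h:0 v:0)
  [0] (2,2) acc=0 (h:0 v:0)
  [1] (1,2) acc=0 (h:0 v:0)
  [1] (2,1) acc=0 (h:0 v:0)
  [1] (2,2) acc=0 (h:0 v:0)
  [2] (1,2) acc=0 (h:0 v:0)
  [2] (2,1) acc=0 (h:0 v:0)
  [2] (2,2) acc=0 (h:0 v:0)
  [3] (1,2) acc=56 (h:8 v:7)
  [3] (2,1) acc=36 (h:4 v:9)
  [3] (2,2) acc=0 (h:0 v:0)
  [4] (1,2) acc=68 (h:6 v:2)
  [4] (2,1) acc=45 (h:9 v:1)
  [4] (2,2) acc=28 (h:4 v:7)
  [5] (1,2) acc=68 (h:0 v:0)
  [5] (2,1) acc=45 (h:0 v:0)
  [5] (2,2) acc=46 (h:9 v:2)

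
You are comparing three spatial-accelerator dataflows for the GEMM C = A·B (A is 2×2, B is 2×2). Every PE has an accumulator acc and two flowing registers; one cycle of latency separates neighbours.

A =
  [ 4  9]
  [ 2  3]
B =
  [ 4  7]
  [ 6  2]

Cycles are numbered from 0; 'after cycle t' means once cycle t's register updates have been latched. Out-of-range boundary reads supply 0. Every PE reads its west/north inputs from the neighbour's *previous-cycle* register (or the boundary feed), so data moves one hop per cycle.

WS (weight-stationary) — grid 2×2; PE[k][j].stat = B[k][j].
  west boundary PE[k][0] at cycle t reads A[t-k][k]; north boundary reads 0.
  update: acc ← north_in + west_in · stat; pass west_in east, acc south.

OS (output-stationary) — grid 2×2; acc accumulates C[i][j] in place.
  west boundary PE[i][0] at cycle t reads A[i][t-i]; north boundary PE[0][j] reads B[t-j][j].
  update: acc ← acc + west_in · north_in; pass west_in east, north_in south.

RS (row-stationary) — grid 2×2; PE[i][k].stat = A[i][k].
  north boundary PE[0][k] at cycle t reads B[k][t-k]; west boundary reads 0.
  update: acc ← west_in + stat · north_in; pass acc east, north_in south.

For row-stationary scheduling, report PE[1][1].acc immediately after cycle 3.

RS (2×2). Following PE[1][1] plus its west/north inputs:
  c0 r0c1: 0 / 0 / 0
  c0 r1c0: 0 / 0 / 0
  c0 r1c1: 0 / 0 / 0
  c1 r0c1: 70 / 70 / 6
  c1 r1c0: 8 / 8 / 4
  c1 r1c1: 0 / 0 / 0
  c2 r0c1: 46 / 46 / 2
  c2 r1c0: 14 / 14 / 7
  c2 r1c1: 26 / 26 / 6
  c3 r0c1: 0 / 0 / 0
  c3 r1c0: 0 / 0 / 0
  c3 r1c1: 20 / 20 / 2

PE[1][1].acc = 20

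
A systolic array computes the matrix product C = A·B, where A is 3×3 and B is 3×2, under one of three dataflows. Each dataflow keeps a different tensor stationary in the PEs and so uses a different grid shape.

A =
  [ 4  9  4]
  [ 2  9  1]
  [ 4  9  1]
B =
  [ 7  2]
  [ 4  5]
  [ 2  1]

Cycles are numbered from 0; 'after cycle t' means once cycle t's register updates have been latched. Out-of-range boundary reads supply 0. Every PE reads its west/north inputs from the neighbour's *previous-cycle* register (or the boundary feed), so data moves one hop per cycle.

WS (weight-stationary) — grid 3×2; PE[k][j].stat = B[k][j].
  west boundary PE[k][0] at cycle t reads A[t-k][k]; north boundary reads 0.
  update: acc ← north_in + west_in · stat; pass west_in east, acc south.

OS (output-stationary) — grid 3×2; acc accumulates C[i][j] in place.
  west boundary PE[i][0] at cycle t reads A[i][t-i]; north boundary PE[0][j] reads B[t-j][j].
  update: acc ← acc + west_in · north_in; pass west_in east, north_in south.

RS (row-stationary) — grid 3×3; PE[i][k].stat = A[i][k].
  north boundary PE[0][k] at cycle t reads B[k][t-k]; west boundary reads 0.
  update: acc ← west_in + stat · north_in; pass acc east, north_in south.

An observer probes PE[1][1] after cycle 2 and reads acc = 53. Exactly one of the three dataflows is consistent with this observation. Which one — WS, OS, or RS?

WS [3×2] PE[1][1] across cycles:
  0: (1,1).acc=0  regs=<0,0>
  1: (1,1).acc=0  regs=<0,0>
  2: (1,1).acc=53  regs=<9,53>
OS [3×2] PE[1][1] across cycles:
  0: (1,1).acc=0  regs=<0,0>
  1: (1,1).acc=0  regs=<0,0>
  2: (1,1).acc=4  regs=<2,2>
RS [3×3] PE[1][1] across cycles:
  0: (1,1).acc=0  regs=<0,0>
  1: (1,1).acc=0  regs=<0,0>
  2: (1,1).acc=50  regs=<50,4>

dataflow = WS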